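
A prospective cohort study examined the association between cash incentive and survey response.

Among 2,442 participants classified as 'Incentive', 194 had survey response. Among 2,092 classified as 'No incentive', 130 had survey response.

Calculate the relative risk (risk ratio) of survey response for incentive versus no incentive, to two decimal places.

1.28

From the description: a = 194, b = 2248, c = 130, d = 1962.
Risk in exposed = 194/2442 = 0.07944; risk in unexposed = 130/2092 = 0.06214.
RR = 0.07944 / 0.06214 = 1.27842
The risk among the exposed is 1.28 times that among the unexposed.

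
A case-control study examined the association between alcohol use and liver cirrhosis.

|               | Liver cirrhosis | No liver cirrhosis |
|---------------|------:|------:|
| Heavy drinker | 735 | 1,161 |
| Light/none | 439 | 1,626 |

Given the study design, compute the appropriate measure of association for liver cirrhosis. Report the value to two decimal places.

Cells: a = 735, b = 1161, c = 439, d = 1626.
This is a case-control study: participants were sampled on outcome status, so risks in the source population cannot be estimated directly — relative risk is not valid here. The odds ratio is the appropriate measure.
OR = (a·d)/(b·c) = (735 × 1626) / (1161 × 439) = 1195110 / 509679 = 2.34483

2.34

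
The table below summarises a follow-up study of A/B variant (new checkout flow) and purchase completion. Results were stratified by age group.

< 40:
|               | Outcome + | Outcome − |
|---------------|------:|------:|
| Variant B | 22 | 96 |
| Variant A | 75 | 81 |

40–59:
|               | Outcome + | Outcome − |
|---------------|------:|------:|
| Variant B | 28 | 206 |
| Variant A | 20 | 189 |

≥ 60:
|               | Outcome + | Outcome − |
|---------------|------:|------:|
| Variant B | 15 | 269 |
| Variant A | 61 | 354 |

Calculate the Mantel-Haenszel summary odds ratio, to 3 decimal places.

OR_MH = Σ(aᵢdᵢ/nᵢ) / Σ(bᵢcᵢ/nᵢ), where nᵢ is the stratum total.
Stratum 1 (< 40): n = 274; a·d/n = 22·81/274 = 6.5036; b·c/n = 96·75/274 = 26.2774
Stratum 2 (40–59): n = 443; a·d/n = 28·189/443 = 11.9458; b·c/n = 206·20/443 = 9.3002
Stratum 3 (≥ 60): n = 699; a·d/n = 15·354/699 = 7.5966; b·c/n = 269·61/699 = 23.4750
OR_MH = (6.5036 + 11.9458 + 7.5966) / (26.2774 + 9.3002 + 23.4750) = 26.0460 / 59.0526 = 0.44107

0.441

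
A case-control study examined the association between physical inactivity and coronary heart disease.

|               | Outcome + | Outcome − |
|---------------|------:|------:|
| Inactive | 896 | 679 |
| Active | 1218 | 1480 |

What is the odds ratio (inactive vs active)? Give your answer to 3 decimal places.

Cells: a = 896, b = 679, c = 1218, d = 1480.
OR = (a·d)/(b·c) = (896 × 1480) / (679 × 1218) = 1326080 / 827022 = 1.60344
The odds of coronary heart disease are about 1.60 times as high in the inactive group.

1.603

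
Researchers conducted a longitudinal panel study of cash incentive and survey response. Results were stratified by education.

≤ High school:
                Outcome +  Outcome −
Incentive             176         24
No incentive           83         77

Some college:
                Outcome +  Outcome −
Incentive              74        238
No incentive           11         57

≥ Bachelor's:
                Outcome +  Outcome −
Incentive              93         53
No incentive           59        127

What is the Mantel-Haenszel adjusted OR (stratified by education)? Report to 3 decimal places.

3.861

OR_MH = Σ(aᵢdᵢ/nᵢ) / Σ(bᵢcᵢ/nᵢ), where nᵢ is the stratum total.
Stratum 1 (≤ High school): n = 360; a·d/n = 176·77/360 = 37.6444; b·c/n = 24·83/360 = 5.5333
Stratum 2 (Some college): n = 380; a·d/n = 74·57/380 = 11.1000; b·c/n = 238·11/380 = 6.8895
Stratum 3 (≥ Bachelor's): n = 332; a·d/n = 93·127/332 = 35.5753; b·c/n = 53·59/332 = 9.4187
OR_MH = (37.6444 + 11.1000 + 35.5753) / (5.5333 + 6.8895 + 9.4187) = 84.3197 / 21.8415 = 3.86053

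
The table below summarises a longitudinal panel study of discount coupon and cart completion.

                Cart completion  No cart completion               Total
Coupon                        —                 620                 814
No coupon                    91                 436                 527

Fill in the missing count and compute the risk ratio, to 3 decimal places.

The missing cell is in the exposed row: 814 − 620 = 194.
So a = 194, b = 620, c = 91, d = 436.
RR = [a/(a+b)] / [c/(c+d)] = (194/814) / (91/527) = 0.23833/0.17268 = 1.38021

1.380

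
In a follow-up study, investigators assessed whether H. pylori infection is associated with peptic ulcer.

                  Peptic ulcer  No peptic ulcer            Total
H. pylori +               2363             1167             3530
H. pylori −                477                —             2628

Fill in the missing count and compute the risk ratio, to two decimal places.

The missing cell is in the unexposed row: 2628 − 477 = 2151.
So a = 2363, b = 1167, c = 477, d = 2151.
RR = [a/(a+b)] / [c/(c+d)] = (2363/3530) / (477/2628) = 0.66941/0.18151 = 3.68804

3.69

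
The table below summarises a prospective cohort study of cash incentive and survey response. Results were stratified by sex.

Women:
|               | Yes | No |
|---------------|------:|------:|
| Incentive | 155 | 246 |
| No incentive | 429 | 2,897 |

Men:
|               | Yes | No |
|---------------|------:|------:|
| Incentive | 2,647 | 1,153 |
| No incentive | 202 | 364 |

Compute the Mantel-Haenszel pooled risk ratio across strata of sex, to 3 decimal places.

RR_MH = Σ(aᵢ·n₀ᵢ/nᵢ) / Σ(cᵢ·n₁ᵢ/nᵢ), with n₁ᵢ = aᵢ+bᵢ (exposed), n₀ᵢ = cᵢ+dᵢ (unexposed), nᵢ = n₁ᵢ+n₀ᵢ.
Stratum 1 (Women): n₁ = 401, n₀ = 3326, n = 3727; a·n₀/n = 155·3326/3727 = 138.3230; c·n₁/n = 429·401/3727 = 46.1575
Stratum 2 (Men): n₁ = 3800, n₀ = 566, n = 4366; a·n₀/n = 2647·566/4366 = 343.1521; c·n₁/n = 202·3800/4366 = 175.8131
RR_MH = (138.3230 + 343.1521) / (46.1575 + 175.8131) = 481.4751 / 221.9706 = 2.16909

2.169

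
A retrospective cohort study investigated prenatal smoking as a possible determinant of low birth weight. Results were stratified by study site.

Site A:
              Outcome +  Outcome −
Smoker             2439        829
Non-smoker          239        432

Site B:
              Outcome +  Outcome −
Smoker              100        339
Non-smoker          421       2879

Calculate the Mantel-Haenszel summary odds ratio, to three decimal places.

OR_MH = Σ(aᵢdᵢ/nᵢ) / Σ(bᵢcᵢ/nᵢ), where nᵢ is the stratum total.
Stratum 1 (Site A): n = 3939; a·d/n = 2439·432/3939 = 267.4912; b·c/n = 829·239/3939 = 50.2998
Stratum 2 (Site B): n = 3739; a·d/n = 100·2879/3739 = 76.9992; b·c/n = 339·421/3739 = 38.1704
OR_MH = (267.4912 + 76.9992) / (50.2998 + 38.1704) = 344.4904 / 88.4702 = 3.89386

3.894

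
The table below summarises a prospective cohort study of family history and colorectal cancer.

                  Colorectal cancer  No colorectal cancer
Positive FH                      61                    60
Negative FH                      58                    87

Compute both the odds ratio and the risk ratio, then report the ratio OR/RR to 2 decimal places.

Cells: a = 61, b = 60, c = 58, d = 87.
OR = (61·87)/(60·58) = 5307/3480 = 1.52500
Risk in exposed = 61/121 = 0.50413; risk in unexposed = 58/145 = 0.40000; RR = 1.26033
OR/RR = 1.52500 / 1.26033 = 1.21000
The outcome is not rare, so the OR lies further from 1 than the RR.

1.21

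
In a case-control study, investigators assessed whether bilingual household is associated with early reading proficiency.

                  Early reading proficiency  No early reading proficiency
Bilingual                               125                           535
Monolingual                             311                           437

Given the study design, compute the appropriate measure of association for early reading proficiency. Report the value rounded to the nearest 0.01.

Cells: a = 125, b = 535, c = 311, d = 437.
This is a case-control study: participants were sampled on outcome status, so risks in the source population cannot be estimated directly — relative risk is not valid here. The odds ratio is the appropriate measure.
OR = (a·d)/(b·c) = (125 × 437) / (535 × 311) = 54625 / 166385 = 0.32830

0.33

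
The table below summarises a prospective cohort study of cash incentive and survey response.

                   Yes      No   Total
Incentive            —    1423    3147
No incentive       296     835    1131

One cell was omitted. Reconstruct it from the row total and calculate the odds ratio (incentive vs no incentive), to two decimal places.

3.42

The missing cell is in the exposed row: 3147 − 1423 = 1724.
So a = 1724, b = 1423, c = 296, d = 835.
OR = (a·d)/(b·c) = (1724 × 835) / (1423 × 296) = 1439540 / 421208 = 3.41765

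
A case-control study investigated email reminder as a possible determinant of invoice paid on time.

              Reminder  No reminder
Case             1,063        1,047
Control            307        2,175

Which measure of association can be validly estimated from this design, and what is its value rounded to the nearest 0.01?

7.19

Reading the table with exposure as columns: a = 1063 (Reminder, case), b = 307 (Reminder, non-case), c = 1047 (No reminder, case), d = 2175.
This is a case-control study: participants were sampled on outcome status, so risks in the source population cannot be estimated directly — relative risk is not valid here. The odds ratio is the appropriate measure.
OR = (a·d)/(b·c) = (1063 × 2175) / (307 × 1047) = 2312025 / 321429 = 7.19296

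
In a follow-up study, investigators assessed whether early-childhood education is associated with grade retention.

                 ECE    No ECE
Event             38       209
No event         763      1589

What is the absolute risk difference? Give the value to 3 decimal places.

Reading the table with exposure as columns: a = 38 (ECE, case), b = 763 (ECE, non-case), c = 209 (No ECE, case), d = 1589.
Risk in exposed = 38/801 = 0.047441; risk in unexposed = 209/1798 = 0.116240.
Risk difference = 0.047441 − 0.116240 = -0.068800

-0.069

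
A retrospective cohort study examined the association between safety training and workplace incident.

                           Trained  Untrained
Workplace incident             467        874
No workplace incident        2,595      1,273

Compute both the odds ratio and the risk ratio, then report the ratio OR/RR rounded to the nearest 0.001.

Reading the table with exposure as columns: a = 467 (Trained, case), b = 2595 (Trained, non-case), c = 874 (Untrained, case), d = 1273.
OR = (467·1273)/(2595·874) = 594491/2268030 = 0.26212
Risk in exposed = 467/3062 = 0.15251; risk in unexposed = 874/2147 = 0.40708; RR = 0.37466
OR/RR = 0.26212 / 0.37466 = 0.69962
The outcome is not rare, so the OR lies further from 1 than the RR.

0.700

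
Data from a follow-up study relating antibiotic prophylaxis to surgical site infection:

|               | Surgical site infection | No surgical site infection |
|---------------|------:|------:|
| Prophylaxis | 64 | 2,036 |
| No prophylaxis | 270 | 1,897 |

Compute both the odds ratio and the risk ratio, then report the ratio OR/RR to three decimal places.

Cells: a = 64, b = 2036, c = 270, d = 1897.
OR = (64·1897)/(2036·270) = 121408/549720 = 0.22085
Risk in exposed = 64/2100 = 0.03048; risk in unexposed = 270/2167 = 0.12460; RR = 0.24460
OR/RR = 0.22085 / 0.24460 = 0.90292
The outcome is not rare, so the OR lies further from 1 than the RR.

0.903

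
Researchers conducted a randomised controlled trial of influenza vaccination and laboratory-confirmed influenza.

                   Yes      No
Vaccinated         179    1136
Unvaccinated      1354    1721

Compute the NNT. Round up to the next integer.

Risk in treated group = 179/1315 = 0.13612; risk in control = 1354/3075 = 0.44033.
Absolute risk reduction = 0.44033 − 0.13612 = 0.30420
NNT = 1 / ARR = 1 / 0.30420 = 3.287 → round up → 4

4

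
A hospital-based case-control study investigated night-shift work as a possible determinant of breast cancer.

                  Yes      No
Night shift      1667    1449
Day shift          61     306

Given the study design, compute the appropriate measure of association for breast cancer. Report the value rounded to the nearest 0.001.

5.771

Cells: a = 1667, b = 1449, c = 61, d = 306.
This is a hospital-based case-control study: participants were sampled on outcome status, so risks in the source population cannot be estimated directly — relative risk is not valid here. The odds ratio is the appropriate measure.
OR = (a·d)/(b·c) = (1667 × 306) / (1449 × 61) = 510102 / 88389 = 5.77110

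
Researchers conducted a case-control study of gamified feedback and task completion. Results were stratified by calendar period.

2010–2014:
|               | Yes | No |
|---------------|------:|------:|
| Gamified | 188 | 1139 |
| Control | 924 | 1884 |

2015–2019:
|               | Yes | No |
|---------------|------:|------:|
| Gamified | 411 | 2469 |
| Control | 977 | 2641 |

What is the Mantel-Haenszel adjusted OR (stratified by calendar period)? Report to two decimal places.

OR_MH = Σ(aᵢdᵢ/nᵢ) / Σ(bᵢcᵢ/nᵢ), where nᵢ is the stratum total.
Stratum 1 (2010–2014): n = 4135; a·d/n = 188·1884/4135 = 85.6571; b·c/n = 1139·924/4135 = 254.5190
Stratum 2 (2015–2019): n = 6498; a·d/n = 411·2641/6498 = 167.0439; b·c/n = 2469·977/6498 = 371.2239
OR_MH = (85.6571 + 167.0439) / (254.5190 + 371.2239) = 252.7009 / 625.7429 = 0.40384

0.40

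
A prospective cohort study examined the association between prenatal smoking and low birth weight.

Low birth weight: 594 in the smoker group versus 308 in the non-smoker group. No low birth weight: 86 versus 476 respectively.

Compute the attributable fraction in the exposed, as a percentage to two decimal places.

From the description: a = 594, b = 86, c = 308, d = 476.
Risk in exposed = 594/680 = 0.87353; risk in unexposed = 308/784 = 0.39286.
RR = 0.87353/0.39286 = 2.22353
AR% = (RR − 1)/RR × 100 = (2.22353 − 1)/2.22353 × 100 = 55.0265%

55.03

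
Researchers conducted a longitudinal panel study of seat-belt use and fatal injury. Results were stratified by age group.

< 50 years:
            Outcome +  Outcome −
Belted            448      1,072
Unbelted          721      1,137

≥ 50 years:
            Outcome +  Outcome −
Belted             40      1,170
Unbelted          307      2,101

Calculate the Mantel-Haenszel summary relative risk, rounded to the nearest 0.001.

0.639

RR_MH = Σ(aᵢ·n₀ᵢ/nᵢ) / Σ(cᵢ·n₁ᵢ/nᵢ), with n₁ᵢ = aᵢ+bᵢ (exposed), n₀ᵢ = cᵢ+dᵢ (unexposed), nᵢ = n₁ᵢ+n₀ᵢ.
Stratum 1 (< 50 years): n₁ = 1520, n₀ = 1858, n = 3378; a·n₀/n = 448·1858/3378 = 246.4133; c·n₁/n = 721·1520/3378 = 324.4287
Stratum 2 (≥ 50 years): n₁ = 1210, n₀ = 2408, n = 3618; a·n₀/n = 40·2408/3618 = 26.6224; c·n₁/n = 307·1210/3618 = 102.6727
RR_MH = (246.4133 + 26.6224) / (324.4287 + 102.6727) = 273.0357 / 427.1014 = 0.63928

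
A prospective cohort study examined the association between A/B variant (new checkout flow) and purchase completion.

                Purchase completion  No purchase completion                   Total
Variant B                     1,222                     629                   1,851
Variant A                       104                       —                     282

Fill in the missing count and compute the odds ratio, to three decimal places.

The missing cell is in the unexposed row: 282 − 104 = 178.
So a = 1222, b = 629, c = 104, d = 178.
OR = (a·d)/(b·c) = (1222 × 178) / (629 × 104) = 217516 / 65416 = 3.32512

3.325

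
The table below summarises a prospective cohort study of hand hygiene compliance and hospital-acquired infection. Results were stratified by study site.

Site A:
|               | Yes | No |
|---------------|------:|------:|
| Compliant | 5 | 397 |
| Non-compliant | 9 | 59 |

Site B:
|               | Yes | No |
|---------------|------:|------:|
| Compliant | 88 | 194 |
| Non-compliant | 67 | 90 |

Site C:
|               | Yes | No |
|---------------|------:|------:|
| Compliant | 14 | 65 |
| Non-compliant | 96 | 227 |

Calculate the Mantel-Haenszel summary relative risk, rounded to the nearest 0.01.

0.62

RR_MH = Σ(aᵢ·n₀ᵢ/nᵢ) / Σ(cᵢ·n₁ᵢ/nᵢ), with n₁ᵢ = aᵢ+bᵢ (exposed), n₀ᵢ = cᵢ+dᵢ (unexposed), nᵢ = n₁ᵢ+n₀ᵢ.
Stratum 1 (Site A): n₁ = 402, n₀ = 68, n = 470; a·n₀/n = 5·68/470 = 0.7234; c·n₁/n = 9·402/470 = 7.6979
Stratum 2 (Site B): n₁ = 282, n₀ = 157, n = 439; a·n₀/n = 88·157/439 = 31.4715; c·n₁/n = 67·282/439 = 43.0387
Stratum 3 (Site C): n₁ = 79, n₀ = 323, n = 402; a·n₀/n = 14·323/402 = 11.2488; c·n₁/n = 96·79/402 = 18.8657
RR_MH = (0.7234 + 31.4715 + 11.2488) / (7.6979 + 43.0387 + 18.8657) = 43.4437 / 69.6023 = 0.62417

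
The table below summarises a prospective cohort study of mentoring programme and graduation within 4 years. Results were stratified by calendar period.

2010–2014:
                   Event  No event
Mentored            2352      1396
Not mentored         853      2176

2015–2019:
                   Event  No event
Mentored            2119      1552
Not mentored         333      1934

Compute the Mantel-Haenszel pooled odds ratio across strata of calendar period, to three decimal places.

5.501

OR_MH = Σ(aᵢdᵢ/nᵢ) / Σ(bᵢcᵢ/nᵢ), where nᵢ is the stratum total.
Stratum 1 (2010–2014): n = 6777; a·d/n = 2352·2176/6777 = 755.1943; b·c/n = 1396·853/6777 = 175.7102
Stratum 2 (2015–2019): n = 5938; a·d/n = 2119·1934/5938 = 690.1559; b·c/n = 1552·333/5938 = 87.0354
OR_MH = (755.1943 + 690.1559) / (175.7102 + 87.0354) = 1445.3503 / 262.7456 = 5.50095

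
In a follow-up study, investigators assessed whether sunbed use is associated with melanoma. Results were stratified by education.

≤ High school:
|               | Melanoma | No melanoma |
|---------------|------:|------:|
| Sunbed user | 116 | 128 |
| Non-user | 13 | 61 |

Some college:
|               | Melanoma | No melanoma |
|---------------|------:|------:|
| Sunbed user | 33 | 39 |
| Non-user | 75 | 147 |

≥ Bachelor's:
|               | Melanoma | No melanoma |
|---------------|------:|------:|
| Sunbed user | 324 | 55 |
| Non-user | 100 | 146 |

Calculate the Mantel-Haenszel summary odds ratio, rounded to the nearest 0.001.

4.772

OR_MH = Σ(aᵢdᵢ/nᵢ) / Σ(bᵢcᵢ/nᵢ), where nᵢ is the stratum total.
Stratum 1 (≤ High school): n = 318; a·d/n = 116·61/318 = 22.2516; b·c/n = 128·13/318 = 5.2327
Stratum 2 (Some college): n = 294; a·d/n = 33·147/294 = 16.5000; b·c/n = 39·75/294 = 9.9490
Stratum 3 (≥ Bachelor's): n = 625; a·d/n = 324·146/625 = 75.6864; b·c/n = 55·100/625 = 8.8000
OR_MH = (22.2516 + 16.5000 + 75.6864) / (5.2327 + 9.9490 + 8.8000) = 114.4380 / 23.9817 = 4.77189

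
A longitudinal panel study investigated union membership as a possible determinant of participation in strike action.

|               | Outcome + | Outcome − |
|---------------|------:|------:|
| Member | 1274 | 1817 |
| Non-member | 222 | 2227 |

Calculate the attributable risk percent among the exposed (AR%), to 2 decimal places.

Cells: a = 1274, b = 1817, c = 222, d = 2227.
Risk in exposed = 1274/3091 = 0.41216; risk in unexposed = 222/2449 = 0.09065.
RR = 0.41216/0.09065 = 4.54680
AR% = (RR − 1)/RR × 100 = (4.54680 − 1)/4.54680 × 100 = 78.0065%

78.01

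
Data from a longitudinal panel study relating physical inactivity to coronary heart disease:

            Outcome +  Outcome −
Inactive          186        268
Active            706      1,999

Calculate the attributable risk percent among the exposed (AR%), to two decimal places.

36.29

Cells: a = 186, b = 268, c = 706, d = 1999.
Risk in exposed = 186/454 = 0.40969; risk in unexposed = 706/2705 = 0.26100.
RR = 0.40969/0.26100 = 1.56971
AR% = (RR − 1)/RR × 100 = (1.56971 − 1)/1.56971 × 100 = 36.2940%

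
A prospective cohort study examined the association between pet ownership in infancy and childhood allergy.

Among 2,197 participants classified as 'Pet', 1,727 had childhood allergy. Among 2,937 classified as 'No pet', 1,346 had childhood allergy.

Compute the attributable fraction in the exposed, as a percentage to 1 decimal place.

From the description: a = 1727, b = 470, c = 1346, d = 1591.
Risk in exposed = 1727/2197 = 0.78607; risk in unexposed = 1346/2937 = 0.45829.
RR = 0.78607/0.45829 = 1.71523
AR% = (RR − 1)/RR × 100 = (1.71523 − 1)/1.71523 × 100 = 41.6986%

41.7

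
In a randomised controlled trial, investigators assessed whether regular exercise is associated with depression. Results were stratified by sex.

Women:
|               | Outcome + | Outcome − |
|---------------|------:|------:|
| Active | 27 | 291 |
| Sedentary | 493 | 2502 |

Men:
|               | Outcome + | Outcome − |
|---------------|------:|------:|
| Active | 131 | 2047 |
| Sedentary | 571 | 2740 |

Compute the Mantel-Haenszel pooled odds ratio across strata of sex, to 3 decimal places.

OR_MH = Σ(aᵢdᵢ/nᵢ) / Σ(bᵢcᵢ/nᵢ), where nᵢ is the stratum total.
Stratum 1 (Women): n = 3313; a·d/n = 27·2502/3313 = 20.3906; b·c/n = 291·493/3313 = 43.3030
Stratum 2 (Men): n = 5489; a·d/n = 131·2740/5489 = 65.3926; b·c/n = 2047·571/5489 = 212.9417
OR_MH = (20.3906 + 65.3926) / (43.3030 + 212.9417) = 85.7832 / 256.2448 = 0.33477

0.335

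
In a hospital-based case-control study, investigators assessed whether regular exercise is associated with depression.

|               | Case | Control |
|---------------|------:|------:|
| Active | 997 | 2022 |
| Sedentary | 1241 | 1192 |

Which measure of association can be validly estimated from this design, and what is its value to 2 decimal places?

Cells: a = 997, b = 2022, c = 1241, d = 1192.
This is a hospital-based case-control study: participants were sampled on outcome status, so risks in the source population cannot be estimated directly — relative risk is not valid here. The odds ratio is the appropriate measure.
OR = (a·d)/(b·c) = (997 × 1192) / (2022 × 1241) = 1188424 / 2509302 = 0.47361

0.47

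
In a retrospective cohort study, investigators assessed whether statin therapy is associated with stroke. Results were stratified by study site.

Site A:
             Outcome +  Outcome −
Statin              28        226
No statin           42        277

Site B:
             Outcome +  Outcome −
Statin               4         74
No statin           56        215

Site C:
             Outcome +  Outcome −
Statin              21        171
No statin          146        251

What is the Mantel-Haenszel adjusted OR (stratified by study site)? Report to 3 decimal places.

0.352

OR_MH = Σ(aᵢdᵢ/nᵢ) / Σ(bᵢcᵢ/nᵢ), where nᵢ is the stratum total.
Stratum 1 (Site A): n = 573; a·d/n = 28·277/573 = 13.5358; b·c/n = 226·42/573 = 16.5654
Stratum 2 (Site B): n = 349; a·d/n = 4·215/349 = 2.4642; b·c/n = 74·56/349 = 11.8739
Stratum 3 (Site C): n = 589; a·d/n = 21·251/589 = 8.9491; b·c/n = 171·146/589 = 42.3871
OR_MH = (13.5358 + 2.4642 + 8.9491) / (16.5654 + 11.8739 + 42.3871) = 24.9490 / 70.8265 = 0.35226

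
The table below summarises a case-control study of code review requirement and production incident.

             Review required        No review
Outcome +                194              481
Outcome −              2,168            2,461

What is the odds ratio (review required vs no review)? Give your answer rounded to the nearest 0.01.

0.46

Reading the table with exposure as columns: a = 194 (Review required, case), b = 2168 (Review required, non-case), c = 481 (No review, case), d = 2461.
OR = (a·d)/(b·c) = (194 × 2461) / (2168 × 481) = 477434 / 1042808 = 0.45783
Exposure is associated with lower odds of production incident (OR = 0.46 < 1).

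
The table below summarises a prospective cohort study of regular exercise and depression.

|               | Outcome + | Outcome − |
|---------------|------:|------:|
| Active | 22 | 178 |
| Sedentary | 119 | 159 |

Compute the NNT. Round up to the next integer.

Risk in treated group = 22/200 = 0.11000; risk in control = 119/278 = 0.42806.
Absolute risk reduction = 0.42806 − 0.11000 = 0.31806
NNT = 1 / ARR = 1 / 0.31806 = 3.144 → round up → 4

4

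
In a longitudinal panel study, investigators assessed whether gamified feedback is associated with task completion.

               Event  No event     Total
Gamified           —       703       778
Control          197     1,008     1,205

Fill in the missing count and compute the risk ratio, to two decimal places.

0.59

The missing cell is in the exposed row: 778 − 703 = 75.
So a = 75, b = 703, c = 197, d = 1008.
RR = [a/(a+b)] / [c/(c+d)] = (75/778) / (197/1205) = 0.09640/0.16349 = 0.58966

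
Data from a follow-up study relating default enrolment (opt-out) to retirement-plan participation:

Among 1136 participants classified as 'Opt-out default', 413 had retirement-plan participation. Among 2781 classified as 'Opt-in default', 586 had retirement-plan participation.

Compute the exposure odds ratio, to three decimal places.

From the description: a = 413, b = 723, c = 586, d = 2195.
OR = (a·d)/(b·c) = (413 × 2195) / (723 × 586) = 906535 / 423678 = 2.13968
The odds of retirement-plan participation are about 2.14 times as high in the opt-out default group.

2.140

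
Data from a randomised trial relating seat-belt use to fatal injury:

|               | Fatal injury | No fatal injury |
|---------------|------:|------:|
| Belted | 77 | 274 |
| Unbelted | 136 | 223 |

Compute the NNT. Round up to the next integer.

7

Risk in treated group = 77/351 = 0.21937; risk in control = 136/359 = 0.37883.
Absolute risk reduction = 0.37883 − 0.21937 = 0.15946
NNT = 1 / ARR = 1 / 0.15946 = 6.271 → round up → 7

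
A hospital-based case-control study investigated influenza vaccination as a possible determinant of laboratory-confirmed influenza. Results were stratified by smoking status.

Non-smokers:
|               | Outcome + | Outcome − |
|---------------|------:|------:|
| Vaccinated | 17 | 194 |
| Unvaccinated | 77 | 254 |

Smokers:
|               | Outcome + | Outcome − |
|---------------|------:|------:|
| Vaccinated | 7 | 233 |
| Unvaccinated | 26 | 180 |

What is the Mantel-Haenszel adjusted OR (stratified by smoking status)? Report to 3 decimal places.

OR_MH = Σ(aᵢdᵢ/nᵢ) / Σ(bᵢcᵢ/nᵢ), where nᵢ is the stratum total.
Stratum 1 (Non-smokers): n = 542; a·d/n = 17·254/542 = 7.9668; b·c/n = 194·77/542 = 27.5609
Stratum 2 (Smokers): n = 446; a·d/n = 7·180/446 = 2.8251; b·c/n = 233·26/446 = 13.5830
OR_MH = (7.9668 + 2.8251) / (27.5609 + 13.5830) = 10.7919 / 41.1438 = 0.26230

0.262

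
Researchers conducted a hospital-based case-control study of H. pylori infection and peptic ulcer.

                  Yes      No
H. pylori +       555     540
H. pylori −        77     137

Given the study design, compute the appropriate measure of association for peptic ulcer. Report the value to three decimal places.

Cells: a = 555, b = 540, c = 77, d = 137.
This is a hospital-based case-control study: participants were sampled on outcome status, so risks in the source population cannot be estimated directly — relative risk is not valid here. The odds ratio is the appropriate measure.
OR = (a·d)/(b·c) = (555 × 137) / (540 × 77) = 76035 / 41580 = 1.82864

1.829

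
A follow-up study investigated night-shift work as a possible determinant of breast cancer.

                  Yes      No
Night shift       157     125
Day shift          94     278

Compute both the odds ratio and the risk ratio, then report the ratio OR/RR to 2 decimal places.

1.69

Cells: a = 157, b = 125, c = 94, d = 278.
OR = (157·278)/(125·94) = 43646/11750 = 3.71455
Risk in exposed = 157/282 = 0.55674; risk in unexposed = 94/372 = 0.25269; RR = 2.20326
OR/RR = 3.71455 / 2.20326 = 1.68594
The outcome is not rare, so the OR lies further from 1 than the RR.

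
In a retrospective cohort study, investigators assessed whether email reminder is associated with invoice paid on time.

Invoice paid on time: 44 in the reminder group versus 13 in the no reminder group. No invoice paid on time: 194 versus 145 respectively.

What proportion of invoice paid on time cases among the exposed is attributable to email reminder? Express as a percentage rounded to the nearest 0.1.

From the description: a = 44, b = 194, c = 13, d = 145.
Risk in exposed = 44/238 = 0.18487; risk in unexposed = 13/158 = 0.08228.
RR = 0.18487/0.08228 = 2.24693
AR% = (RR − 1)/RR × 100 = (2.24693 − 1)/2.24693 × 100 = 55.4948%

55.5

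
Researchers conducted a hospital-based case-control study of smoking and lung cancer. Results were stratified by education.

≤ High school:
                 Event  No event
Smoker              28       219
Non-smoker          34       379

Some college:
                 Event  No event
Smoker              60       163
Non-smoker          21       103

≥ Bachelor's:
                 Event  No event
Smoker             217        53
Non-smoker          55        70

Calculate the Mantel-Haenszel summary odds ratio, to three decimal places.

OR_MH = Σ(aᵢdᵢ/nᵢ) / Σ(bᵢcᵢ/nᵢ), where nᵢ is the stratum total.
Stratum 1 (≤ High school): n = 660; a·d/n = 28·379/660 = 16.0788; b·c/n = 219·34/660 = 11.2818
Stratum 2 (Some college): n = 347; a·d/n = 60·103/347 = 17.8098; b·c/n = 163·21/347 = 9.8646
Stratum 3 (≥ Bachelor's): n = 395; a·d/n = 217·70/395 = 38.4557; b·c/n = 53·55/395 = 7.3797
OR_MH = (16.0788 + 17.8098 + 38.4557) / (11.2818 + 9.8646 + 7.3797) = 72.3443 / 28.5261 = 2.53607

2.536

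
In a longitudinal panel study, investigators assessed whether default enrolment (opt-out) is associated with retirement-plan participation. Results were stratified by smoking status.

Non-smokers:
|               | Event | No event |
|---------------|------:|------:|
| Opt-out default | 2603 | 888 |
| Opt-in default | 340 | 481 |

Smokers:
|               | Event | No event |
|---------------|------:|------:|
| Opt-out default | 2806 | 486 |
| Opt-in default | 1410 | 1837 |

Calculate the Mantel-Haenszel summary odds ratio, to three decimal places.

6.170

OR_MH = Σ(aᵢdᵢ/nᵢ) / Σ(bᵢcᵢ/nᵢ), where nᵢ is the stratum total.
Stratum 1 (Non-smokers): n = 4312; a·d/n = 2603·481/4312 = 290.3625; b·c/n = 888·340/4312 = 70.0186
Stratum 2 (Smokers): n = 6539; a·d/n = 2806·1837/6539 = 788.2890; b·c/n = 486·1410/6539 = 104.7958
OR_MH = (290.3625 + 788.2890) / (70.0186 + 104.7958) = 1078.6515 / 174.8144 = 6.17027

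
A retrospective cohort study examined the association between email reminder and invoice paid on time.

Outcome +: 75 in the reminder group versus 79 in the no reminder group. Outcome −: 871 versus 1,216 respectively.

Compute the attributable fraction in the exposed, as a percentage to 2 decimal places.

23.05

From the description: a = 75, b = 871, c = 79, d = 1216.
Risk in exposed = 75/946 = 0.07928; risk in unexposed = 79/1295 = 0.06100.
RR = 0.07928/0.06100 = 1.29961
AR% = (RR − 1)/RR × 100 = (1.29961 − 1)/1.29961 × 100 = 23.0538%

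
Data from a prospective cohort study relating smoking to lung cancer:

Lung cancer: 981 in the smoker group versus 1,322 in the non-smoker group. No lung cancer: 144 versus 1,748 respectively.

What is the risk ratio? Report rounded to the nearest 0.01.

From the description: a = 981, b = 144, c = 1322, d = 1748.
Risk in exposed = 981/1125 = 0.87200; risk in unexposed = 1322/3070 = 0.43062.
RR = 0.87200 / 0.43062 = 2.02499
The risk among the exposed is 2.02 times that among the unexposed.

2.02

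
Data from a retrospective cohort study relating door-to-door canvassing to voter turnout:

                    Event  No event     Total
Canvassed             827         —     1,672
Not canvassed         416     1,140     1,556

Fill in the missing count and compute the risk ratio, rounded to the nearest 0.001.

1.850

The missing cell is in the exposed row: 1672 − 827 = 845.
So a = 827, b = 845, c = 416, d = 1140.
RR = [a/(a+b)] / [c/(c+d)] = (827/1672) / (416/1556) = 0.49462/0.26735 = 1.85006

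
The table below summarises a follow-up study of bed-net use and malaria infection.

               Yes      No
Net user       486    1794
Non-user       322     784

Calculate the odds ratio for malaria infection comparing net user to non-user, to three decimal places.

Cells: a = 486, b = 1794, c = 322, d = 784.
OR = (a·d)/(b·c) = (486 × 784) / (1794 × 322) = 381024 / 577668 = 0.65959
Exposure is associated with lower odds of malaria infection (OR = 0.66 < 1).

0.660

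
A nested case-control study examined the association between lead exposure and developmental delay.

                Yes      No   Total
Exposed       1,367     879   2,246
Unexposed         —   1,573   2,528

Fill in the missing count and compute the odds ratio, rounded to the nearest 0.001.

2.562

The missing cell is in the unexposed row: 2528 − 1573 = 955.
So a = 1367, b = 879, c = 955, d = 1573.
OR = (a·d)/(b·c) = (1367 × 1573) / (879 × 955) = 2150291 / 839445 = 2.56156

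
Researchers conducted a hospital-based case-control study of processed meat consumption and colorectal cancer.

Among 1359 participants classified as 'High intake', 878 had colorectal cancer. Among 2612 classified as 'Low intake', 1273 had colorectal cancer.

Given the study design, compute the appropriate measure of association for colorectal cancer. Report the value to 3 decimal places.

1.920

From the description: a = 878, b = 481, c = 1273, d = 1339.
This is a hospital-based case-control study: participants were sampled on outcome status, so risks in the source population cannot be estimated directly — relative risk is not valid here. The odds ratio is the appropriate measure.
OR = (a·d)/(b·c) = (878 × 1339) / (481 × 1273) = 1175642 / 612313 = 1.92000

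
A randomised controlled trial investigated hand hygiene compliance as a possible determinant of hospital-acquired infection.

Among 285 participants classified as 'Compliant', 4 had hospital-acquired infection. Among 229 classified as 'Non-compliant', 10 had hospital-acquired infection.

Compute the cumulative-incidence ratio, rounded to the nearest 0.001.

0.321

From the description: a = 4, b = 281, c = 10, d = 219.
Risk in exposed = 4/285 = 0.01404; risk in unexposed = 10/229 = 0.04367.
RR = 0.01404 / 0.04367 = 0.32140
The risk is 68% lower among the exposed than among the unexposed.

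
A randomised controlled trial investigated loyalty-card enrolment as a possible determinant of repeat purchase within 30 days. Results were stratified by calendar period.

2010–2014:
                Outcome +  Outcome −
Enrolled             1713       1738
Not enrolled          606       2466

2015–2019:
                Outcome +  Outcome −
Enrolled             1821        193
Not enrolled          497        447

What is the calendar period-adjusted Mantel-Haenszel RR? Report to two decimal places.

2.11

RR_MH = Σ(aᵢ·n₀ᵢ/nᵢ) / Σ(cᵢ·n₁ᵢ/nᵢ), with n₁ᵢ = aᵢ+bᵢ (exposed), n₀ᵢ = cᵢ+dᵢ (unexposed), nᵢ = n₁ᵢ+n₀ᵢ.
Stratum 1 (2010–2014): n₁ = 3451, n₀ = 3072, n = 6523; a·n₀/n = 1713·3072/6523 = 806.7356; c·n₁/n = 606·3451/6523 = 320.6049
Stratum 2 (2015–2019): n₁ = 2014, n₀ = 944, n = 2958; a·n₀/n = 1821·944/2958 = 581.1440; c·n₁/n = 497·2014/2958 = 338.3901
RR_MH = (806.7356 + 581.1440) / (320.6049 + 338.3901) = 1387.8796 / 658.9951 = 2.10605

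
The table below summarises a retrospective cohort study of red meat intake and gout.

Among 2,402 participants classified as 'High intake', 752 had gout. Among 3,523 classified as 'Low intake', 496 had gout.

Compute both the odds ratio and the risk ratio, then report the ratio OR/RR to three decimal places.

From the description: a = 752, b = 1650, c = 496, d = 3027.
OR = (752·3027)/(1650·496) = 2276304/818400 = 2.78141
Risk in exposed = 752/2402 = 0.31307; risk in unexposed = 496/3523 = 0.14079; RR = 2.22370
OR/RR = 2.78141 / 2.22370 = 1.25080
The outcome is not rare, so the OR lies further from 1 than the RR.

1.251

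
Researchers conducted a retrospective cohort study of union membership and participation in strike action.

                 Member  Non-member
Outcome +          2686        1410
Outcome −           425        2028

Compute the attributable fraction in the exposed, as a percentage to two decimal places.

Reading the table with exposure as columns: a = 2686 (Member, case), b = 425 (Member, non-case), c = 1410 (Non-member, case), d = 2028.
Risk in exposed = 2686/3111 = 0.86339; risk in unexposed = 1410/3438 = 0.41012.
RR = 0.86339/0.41012 = 2.10520
AR% = (RR − 1)/RR × 100 = (2.10520 − 1)/2.10520 × 100 = 52.4985%

52.50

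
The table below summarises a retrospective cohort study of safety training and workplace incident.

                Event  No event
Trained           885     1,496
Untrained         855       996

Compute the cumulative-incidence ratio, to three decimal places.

0.805

Cells: a = 885, b = 1496, c = 855, d = 996.
Risk in exposed = 885/2381 = 0.37169; risk in unexposed = 855/1851 = 0.46191.
RR = 0.37169 / 0.46191 = 0.80468
The risk is 20% lower among the exposed than among the unexposed.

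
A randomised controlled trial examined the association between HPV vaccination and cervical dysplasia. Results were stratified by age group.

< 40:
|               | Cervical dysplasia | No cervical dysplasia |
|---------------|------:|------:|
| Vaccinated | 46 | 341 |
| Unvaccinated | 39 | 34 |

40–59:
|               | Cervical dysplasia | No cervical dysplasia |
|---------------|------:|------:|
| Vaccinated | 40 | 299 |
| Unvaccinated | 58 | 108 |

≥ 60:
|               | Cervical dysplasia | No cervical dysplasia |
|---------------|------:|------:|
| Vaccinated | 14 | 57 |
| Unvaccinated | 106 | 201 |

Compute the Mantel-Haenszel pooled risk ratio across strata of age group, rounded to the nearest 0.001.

0.347

RR_MH = Σ(aᵢ·n₀ᵢ/nᵢ) / Σ(cᵢ·n₁ᵢ/nᵢ), with n₁ᵢ = aᵢ+bᵢ (exposed), n₀ᵢ = cᵢ+dᵢ (unexposed), nᵢ = n₁ᵢ+n₀ᵢ.
Stratum 1 (< 40): n₁ = 387, n₀ = 73, n = 460; a·n₀/n = 46·73/460 = 7.3000; c·n₁/n = 39·387/460 = 32.8109
Stratum 2 (40–59): n₁ = 339, n₀ = 166, n = 505; a·n₀/n = 40·166/505 = 13.1485; c·n₁/n = 58·339/505 = 38.9347
Stratum 3 (≥ 60): n₁ = 71, n₀ = 307, n = 378; a·n₀/n = 14·307/378 = 11.3704; c·n₁/n = 106·71/378 = 19.9101
RR_MH = (7.3000 + 13.1485 + 11.3704) / (32.8109 + 38.9347 + 19.9101) = 31.8189 / 91.6556 = 0.34716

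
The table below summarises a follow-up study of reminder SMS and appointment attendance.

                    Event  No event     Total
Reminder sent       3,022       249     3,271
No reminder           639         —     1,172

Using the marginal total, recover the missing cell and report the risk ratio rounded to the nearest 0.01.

The missing cell is in the unexposed row: 1172 − 639 = 533.
So a = 3022, b = 249, c = 639, d = 533.
RR = [a/(a+b)] / [c/(c+d)] = (3022/3271) / (639/1172) = 0.92388/0.54522 = 1.69450

1.69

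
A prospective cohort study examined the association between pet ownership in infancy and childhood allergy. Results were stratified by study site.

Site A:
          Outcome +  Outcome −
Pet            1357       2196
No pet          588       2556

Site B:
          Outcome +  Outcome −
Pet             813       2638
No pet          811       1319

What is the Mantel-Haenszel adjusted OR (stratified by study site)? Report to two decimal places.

OR_MH = Σ(aᵢdᵢ/nᵢ) / Σ(bᵢcᵢ/nᵢ), where nᵢ is the stratum total.
Stratum 1 (Site A): n = 6697; a·d/n = 1357·2556/6697 = 517.9173; b·c/n = 2196·588/6697 = 192.8099
Stratum 2 (Site B): n = 5581; a·d/n = 813·1319/5581 = 192.1424; b·c/n = 2638·811/5581 = 383.3395
OR_MH = (517.9173 + 192.1424) / (192.8099 + 383.3395) = 710.0597 / 576.1495 = 1.23242

1.23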